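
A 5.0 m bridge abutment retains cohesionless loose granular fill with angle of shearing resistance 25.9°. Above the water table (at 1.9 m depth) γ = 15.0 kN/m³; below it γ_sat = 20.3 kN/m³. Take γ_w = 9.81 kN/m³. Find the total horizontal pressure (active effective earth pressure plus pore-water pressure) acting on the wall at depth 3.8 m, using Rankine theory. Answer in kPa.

K_a = (1 − sin φ)/(1 + sin φ) = 0.3920.
γ' = 20.3 − 9.81 = 10.49 kN/m³.
Effective vertical stress at 3.8 m: σ'_v = 15.0×1.9 + 10.49×1.90 = 48.43 kPa.
σ'_h = K_a σ'_v = 0.3920 × 48.43 = 18.98 kPa; u = γ_w × 1.90 = 18.64 kPa.
Total σ_h = 18.98 + 18.64 = 37.62 kPa.

37.6 kPa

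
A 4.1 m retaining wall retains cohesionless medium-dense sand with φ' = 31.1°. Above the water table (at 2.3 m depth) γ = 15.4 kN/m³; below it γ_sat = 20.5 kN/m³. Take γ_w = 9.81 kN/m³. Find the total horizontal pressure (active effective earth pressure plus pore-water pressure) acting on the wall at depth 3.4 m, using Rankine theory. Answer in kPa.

25.8 kPa

K_a = (1 − sin φ)/(1 + sin φ) = 0.3188.
γ' = 20.5 − 9.81 = 10.69 kN/m³.
Effective vertical stress at 3.4 m: σ'_v = 15.4×2.3 + 10.69×1.10 = 47.18 kPa.
σ'_h = K_a σ'_v = 0.3188 × 47.18 = 15.04 kPa; u = γ_w × 1.10 = 10.79 kPa.
Total σ_h = 15.04 + 10.79 = 25.83 kPa.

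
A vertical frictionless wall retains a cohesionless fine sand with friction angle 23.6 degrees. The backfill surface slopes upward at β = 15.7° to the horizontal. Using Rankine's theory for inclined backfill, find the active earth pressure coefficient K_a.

K_a = cos β · (cos β − √(cos²β − cos²φ)) / (cos β + √(cos²β − cos²φ)).
cos β = 0.9627, cos φ = 0.9164, √(cos²β − cos²φ) = 0.2951.
K_a = 0.9627 × (0.9627 − 0.2951)/(0.9627 + 0.2951) = 0.5110.

0.511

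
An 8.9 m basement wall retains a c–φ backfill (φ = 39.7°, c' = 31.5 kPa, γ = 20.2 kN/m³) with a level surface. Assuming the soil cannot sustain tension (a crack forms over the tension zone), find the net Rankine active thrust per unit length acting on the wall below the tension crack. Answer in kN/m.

11.3 kN/m

K_a = 0.2204; √K_a = 0.4695.
Tension-crack depth z_c = 2c/(γ√K_a) = 2×31.5/(20.2×0.4695) = 6.643 m.
σ_a at base = K_a γ H − 2c√K_a = 0.2204×20.2×8.9 − 2×31.5×0.4695 = 10.05 kPa.
P_a = ½ × 10.05 × (H − z_c) = 0.5×10.05×2.257 = 11.34 kN/m.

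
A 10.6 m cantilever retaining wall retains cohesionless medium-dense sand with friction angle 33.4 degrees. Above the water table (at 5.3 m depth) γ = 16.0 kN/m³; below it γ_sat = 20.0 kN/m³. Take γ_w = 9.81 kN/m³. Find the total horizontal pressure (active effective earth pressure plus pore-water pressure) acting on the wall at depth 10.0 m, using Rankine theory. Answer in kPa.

K_a = (1 − sin φ)/(1 + sin φ) = 0.2899.
γ' = 20.0 − 9.81 = 10.19 kN/m³.
Effective vertical stress at 10.0 m: σ'_v = 16.0×5.3 + 10.19×4.70 = 132.7 kPa.
σ'_h = K_a σ'_v = 0.2899 × 132.7 = 38.47 kPa; u = γ_w × 4.70 = 46.11 kPa.
Total σ_h = 38.47 + 46.11 = 84.58 kPa.

84.6 kPa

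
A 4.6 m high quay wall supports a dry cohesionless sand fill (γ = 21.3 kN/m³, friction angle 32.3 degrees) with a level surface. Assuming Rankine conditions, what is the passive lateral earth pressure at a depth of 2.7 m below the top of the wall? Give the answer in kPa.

K_p = (1 + sin φ)/(1 − sin φ) = 3.295.
σ_h = K_p γ z = 3.295 × 21.3 × 2.7 = 189.5 kPa.

190 kPa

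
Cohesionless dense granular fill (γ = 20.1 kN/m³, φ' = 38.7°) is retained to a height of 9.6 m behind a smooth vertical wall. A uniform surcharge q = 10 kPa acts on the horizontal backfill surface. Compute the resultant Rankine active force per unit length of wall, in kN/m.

236 kN/m

K_a = tan²(45° − φ/2) = 0.2306.
Soil triangle: ½ K_a γ H² = 0.5×0.2306×20.1×9.6² = 213.6 kN/m.
Surcharge rectangle: K_a q H = 0.2306×10×9.6 = 22.14 kN/m.
Total = 213.6 + 22.14 = 235.7 kN/m.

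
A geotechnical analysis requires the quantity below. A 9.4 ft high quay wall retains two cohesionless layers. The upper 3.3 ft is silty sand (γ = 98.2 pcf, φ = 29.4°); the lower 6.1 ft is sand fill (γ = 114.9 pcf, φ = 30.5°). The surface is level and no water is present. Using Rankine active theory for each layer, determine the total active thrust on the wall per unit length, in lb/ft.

1530 lb/ft

K_a1 = tan²(45°−29.4°/2) = 0.3415; K_a2 = tan²(45°−30.5°/2) = 0.3267.
Layer 1: σ at base = K_a1 γ₁ h₁ = 110.7 psf; P₁ = ½×110.7×3.3 = 182.6.
Layer 2: σ_v at top = γ₁h₁ = 324.1; σ_h top = K_a2×324.1 = 105.9; σ_h base = K_a2×(324.1+114.9×6.1) = 334.8.
P₂ = ½(105.9+334.8)×6.1 = 1344. Total P_a = 182.6+1344 = 1527 lb/ft.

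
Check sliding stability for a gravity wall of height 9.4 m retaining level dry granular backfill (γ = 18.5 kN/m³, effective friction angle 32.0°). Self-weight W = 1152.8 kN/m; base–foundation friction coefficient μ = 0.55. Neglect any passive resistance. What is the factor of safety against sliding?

K_a = tan²(45° − 32.0°/2) = 0.3073.
P_a = ½K_aγH² = 0.5×0.3073×18.5×9.4² = 251.1 kN/m, acting at H/3 = 3.133 m above the base.
FS_sliding = μW / P_a = 0.55×1152.8 / 251.1 = 2.525.

2.52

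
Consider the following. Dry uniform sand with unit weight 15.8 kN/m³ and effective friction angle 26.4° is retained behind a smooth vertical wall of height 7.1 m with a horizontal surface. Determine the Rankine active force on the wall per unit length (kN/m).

153 kN/m

K_a = tan²(45° − φ/2) = 0.3844.
P_a = ½ K_a γ H² = 0.5 × 0.3844 × 15.8 × 7.1² = 153.1 kN/m.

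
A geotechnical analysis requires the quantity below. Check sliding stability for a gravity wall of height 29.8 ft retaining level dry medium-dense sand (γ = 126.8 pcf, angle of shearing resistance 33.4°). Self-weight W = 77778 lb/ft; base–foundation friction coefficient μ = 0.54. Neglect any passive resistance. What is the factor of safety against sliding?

K_a = tan²(45° − 33.4°/2) = 0.2899.
P_a = ½K_aγH² = 0.5×0.2899×126.8×29.8² = 16320 lb/ft, acting at H/3 = 9.933 ft above the base.
FS_sliding = μW / P_a = 0.54×77778 / 16320 = 2.573.

2.57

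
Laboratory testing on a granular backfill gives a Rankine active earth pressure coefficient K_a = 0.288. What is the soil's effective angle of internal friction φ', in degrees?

33.6°

K_a = tan²(45° − φ/2) ⇒ 45° − φ/2 = arctan(√0.288) = 28.22°.
φ = 2(45° − 28.22°) = 33.56°.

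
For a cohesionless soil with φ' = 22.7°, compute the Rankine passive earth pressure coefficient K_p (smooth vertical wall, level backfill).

K_p = (1 + sin φ)/(1 − sin φ) = tan²(45° + 22.7°/2) = 2.257.

2.26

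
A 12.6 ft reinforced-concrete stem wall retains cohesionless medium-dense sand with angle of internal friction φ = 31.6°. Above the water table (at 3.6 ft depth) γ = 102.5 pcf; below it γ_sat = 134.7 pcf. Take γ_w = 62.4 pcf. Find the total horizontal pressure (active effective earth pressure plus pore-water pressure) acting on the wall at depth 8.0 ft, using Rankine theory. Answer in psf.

489 psf

K_a = (1 − sin φ)/(1 + sin φ) = 0.3123.
γ' = 134.7 − 62.4 = 72.30 pcf.
Effective vertical stress at 8.0 ft: σ'_v = 102.5×3.6 + 72.30×4.40 = 687.1 psf.
σ'_h = K_a σ'_v = 0.3123 × 687.1 = 214.6 psf; u = γ_w × 4.40 = 274.6 psf.
Total σ_h = 214.6 + 274.6 = 489.2 psf.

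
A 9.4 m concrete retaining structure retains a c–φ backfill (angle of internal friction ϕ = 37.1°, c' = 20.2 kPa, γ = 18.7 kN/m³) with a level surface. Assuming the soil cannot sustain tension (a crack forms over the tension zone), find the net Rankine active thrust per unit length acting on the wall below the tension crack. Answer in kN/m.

K_a = 0.2475; √K_a = 0.4975.
Tension-crack depth z_c = 2c/(γ√K_a) = 2×20.2/(18.7×0.4975) = 4.343 m.
σ_a at base = K_a γ H − 2c√K_a = 0.2475×18.7×9.4 − 2×20.2×0.4975 = 23.41 kPa.
P_a = ½ × 23.41 × (H − z_c) = 0.5×23.41×5.057 = 59.19 kN/m.

59.2 kN/m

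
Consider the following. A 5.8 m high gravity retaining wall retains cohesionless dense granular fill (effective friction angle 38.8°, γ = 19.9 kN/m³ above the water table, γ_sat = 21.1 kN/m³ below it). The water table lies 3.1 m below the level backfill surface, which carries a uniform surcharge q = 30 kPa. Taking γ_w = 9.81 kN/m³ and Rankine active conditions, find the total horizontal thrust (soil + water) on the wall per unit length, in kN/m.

145 kN/m

K_a = tan²(45° − φ/2) = 0.2296.
γ' = 21.1 − 9.81 = 11.29 kN/m³. h₂ = H − d_w = 2.7 m.
σ'_h: at surface K_a·q = 6.887; at WT K_a(q+γd_w) = 21.05; at base K_a(q+γd_w+γ'h₂) = 28.05 kPa.
P₁ = ½(6.887+21.05)×3.1 = 43.30; P₂ = ½(21.05+28.05)×2.7 = 66.28; P_w = ½γ_w h₂² = 35.76.
Total = 43.30+66.28+35.76 = 145.3 kN/m.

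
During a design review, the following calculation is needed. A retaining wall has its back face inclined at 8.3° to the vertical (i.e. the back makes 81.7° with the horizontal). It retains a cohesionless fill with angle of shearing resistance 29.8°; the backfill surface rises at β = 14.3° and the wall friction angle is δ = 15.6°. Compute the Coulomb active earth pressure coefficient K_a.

K_a = sin²(α+φ) / [sin²α · sin(α−δ) · (1 + √{sin(φ+δ)sin(φ−β) / (sin(α−δ)sin(α+β))})²].
With α = 81.7°, φ = 29.8°, δ = 15.6°, β = 14.3°: K_a = 0.4552.

0.455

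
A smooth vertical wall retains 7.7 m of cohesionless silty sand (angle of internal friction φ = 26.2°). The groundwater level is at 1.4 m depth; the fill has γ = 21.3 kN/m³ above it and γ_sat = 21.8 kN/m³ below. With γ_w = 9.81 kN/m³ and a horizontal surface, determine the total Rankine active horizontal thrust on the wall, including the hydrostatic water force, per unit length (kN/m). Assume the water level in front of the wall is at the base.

368 kN/m

K_a = tan²(45° − φ/2) = 0.3874.
γ' = 21.8 − 9.81 = 11.99 kN/m³. Depth below WT = 6.3 m.
σ'_h at WT = K_a γ d_w = 11.55 kPa; at base = 11.55 + K_a γ' × 6.3 = 40.82 kPa.
P₁ (0–1.4 m) = ½×11.55×1.4 = 8.087. P₂ (1.4–7.7 m) = ½(11.55+40.82)×6.3 = 165.0.
P_w = ½ γ_w h₂² = 0.5×9.81×6.3² = 194.7. Total = 8.087+165.0+194.7 = 367.7 kN/m.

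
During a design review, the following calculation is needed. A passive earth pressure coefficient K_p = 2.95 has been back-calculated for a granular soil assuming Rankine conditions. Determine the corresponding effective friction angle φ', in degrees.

K_p = (1+sin φ)/(1−sin φ) ⇒ sin φ = (K_p − 1)/(K_p + 1) = 0.4937.
φ = arcsin(0.4937) = 29.58°.

29.6°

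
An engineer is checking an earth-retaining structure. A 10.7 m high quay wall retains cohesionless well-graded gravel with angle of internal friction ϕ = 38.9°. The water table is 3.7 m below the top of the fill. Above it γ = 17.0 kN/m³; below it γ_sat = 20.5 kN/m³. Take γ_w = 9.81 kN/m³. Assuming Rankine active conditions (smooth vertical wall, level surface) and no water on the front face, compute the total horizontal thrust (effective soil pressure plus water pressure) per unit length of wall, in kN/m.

427 kN/m

K_a = tan²(45° − φ/2) = 0.2285.
γ' = 20.5 − 9.81 = 10.69 kN/m³. Depth below WT = 7.0 m.
σ'_h at WT = K_a γ d_w = 14.37 kPa; at base = 14.37 + K_a γ' × 7.0 = 31.48 kPa.
P₁ (0–3.7 m) = ½×14.37×3.7 = 26.59. P₂ (3.7–10.7 m) = ½(14.37+31.48)×7.0 = 160.5.
P_w = ½ γ_w h₂² = 0.5×9.81×7.0² = 240.3. Total = 26.59+160.5+240.3 = 427.4 kN/m.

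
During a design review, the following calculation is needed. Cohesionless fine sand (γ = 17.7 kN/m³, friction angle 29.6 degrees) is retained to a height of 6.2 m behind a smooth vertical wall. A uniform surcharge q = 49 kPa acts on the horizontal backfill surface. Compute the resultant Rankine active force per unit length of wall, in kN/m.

218 kN/m

K_a = tan²(45° − φ/2) = 0.3387.
Soil triangle: ½ K_a γ H² = 0.5×0.3387×17.7×6.2² = 115.2 kN/m.
Surcharge rectangle: K_a q H = 0.3387×49×6.2 = 102.9 kN/m.
Total = 115.2 + 102.9 = 218.1 kN/m.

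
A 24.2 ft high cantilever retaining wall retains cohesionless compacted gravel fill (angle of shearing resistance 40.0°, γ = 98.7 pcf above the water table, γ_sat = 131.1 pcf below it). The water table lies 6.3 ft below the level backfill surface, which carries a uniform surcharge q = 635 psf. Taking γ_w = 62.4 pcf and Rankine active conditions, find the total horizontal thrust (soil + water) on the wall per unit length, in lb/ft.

K_a = tan²(45° − φ/2) = 0.2174.
γ' = 131.1 − 62.4 = 68.70 pcf. h₂ = H − d_w = 17.9 ft.
σ'_h: at surface K_a·q = 138.1; at WT K_a(q+γd_w) = 273.3; at base K_a(q+γd_w+γ'h₂) = 540.7 psf.
P₁ = ½(138.1+273.3)×6.3 = 1296; P₂ = ½(273.3+540.7)×17.9 = 7285; P_w = ½γ_w h₂² = 9997.
Total = 1296+7285+9997 = 18580 lb/ft.

18600 lb/ft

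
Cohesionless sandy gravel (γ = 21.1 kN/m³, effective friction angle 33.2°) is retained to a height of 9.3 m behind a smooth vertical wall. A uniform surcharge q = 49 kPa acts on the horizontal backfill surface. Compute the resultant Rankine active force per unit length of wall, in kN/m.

400 kN/m

K_a = tan²(45° − φ/2) = 0.2924.
Soil triangle: ½ K_a γ H² = 0.5×0.2924×21.1×9.3² = 266.8 kN/m.
Surcharge rectangle: K_a q H = 0.2924×49×9.3 = 133.2 kN/m.
Total = 266.8 + 133.2 = 400.0 kN/m.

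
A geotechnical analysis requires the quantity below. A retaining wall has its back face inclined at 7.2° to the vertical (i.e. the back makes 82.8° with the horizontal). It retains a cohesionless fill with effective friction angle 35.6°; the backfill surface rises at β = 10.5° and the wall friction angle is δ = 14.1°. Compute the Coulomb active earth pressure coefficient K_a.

0.334

K_a = sin²(α+φ) / [sin²α · sin(α−δ) · (1 + √{sin(φ+δ)sin(φ−β) / (sin(α−δ)sin(α+β))})²].
With α = 82.8°, φ = 35.6°, δ = 14.1°, β = 10.5°: K_a = 0.3339.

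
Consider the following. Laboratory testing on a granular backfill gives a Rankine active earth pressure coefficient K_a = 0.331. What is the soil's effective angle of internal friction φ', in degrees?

30.2°

K_a = tan²(45° − φ/2) ⇒ 45° − φ/2 = arctan(√0.331) = 29.91°.
φ = 2(45° − 29.91°) = 30.17°.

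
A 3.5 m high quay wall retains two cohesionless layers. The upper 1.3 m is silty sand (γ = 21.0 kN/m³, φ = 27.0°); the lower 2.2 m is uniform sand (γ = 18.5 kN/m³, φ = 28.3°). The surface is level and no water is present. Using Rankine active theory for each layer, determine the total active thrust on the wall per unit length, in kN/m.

K_a1 = tan²(45°−27.0°/2) = 0.3755; K_a2 = tan²(45°−28.3°/2) = 0.3568.
Layer 1: σ at base = K_a1 γ₁ h₁ = 10.25 kPa; P₁ = ½×10.25×1.3 = 6.664.
Layer 2: σ_v at top = γ₁h₁ = 27.30; σ_h top = K_a2×27.30 = 9.740; σ_h base = K_a2×(27.30+18.5×2.2) = 24.26.
P₂ = ½(9.740+24.26)×2.2 = 37.40. Total P_a = 6.664+37.40 = 44.06 kN/m.

44.1 kN/m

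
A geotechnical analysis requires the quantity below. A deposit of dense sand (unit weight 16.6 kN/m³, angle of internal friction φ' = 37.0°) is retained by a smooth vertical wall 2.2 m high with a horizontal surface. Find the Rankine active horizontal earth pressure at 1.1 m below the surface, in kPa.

4.54 kPa

K_a = (1 − sin φ)/(1 + sin φ) = 0.2486.
σ_h = K_a γ z = 0.2486 × 16.6 × 1.1 = 4.539 kPa.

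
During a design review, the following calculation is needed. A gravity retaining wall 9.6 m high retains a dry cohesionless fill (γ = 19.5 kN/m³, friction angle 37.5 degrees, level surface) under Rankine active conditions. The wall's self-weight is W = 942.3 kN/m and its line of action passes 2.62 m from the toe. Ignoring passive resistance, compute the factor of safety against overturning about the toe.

K_a = tan²(45° − 37.5°/2) = 0.2432.
P_a = ½K_aγH² = 0.5×0.2432×19.5×9.6² = 218.5 kN/m, acting at H/3 = 3.200 m above the base.
Overturning moment M_o = P_a × H/3 = 218.5 × 3.200 = 699.3.
Resisting moment M_r = W × 2.62 = 942.3 × 2.62 = 2469.
FS_overturning = M_r/M_o = 2469/699.3 = 3.531.

3.53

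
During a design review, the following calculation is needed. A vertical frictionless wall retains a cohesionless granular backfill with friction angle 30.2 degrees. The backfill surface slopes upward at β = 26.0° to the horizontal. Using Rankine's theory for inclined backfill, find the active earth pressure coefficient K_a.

K_a = cos β · (cos β − √(cos²β − cos²φ)) / (cos β + √(cos²β − cos²φ)).
cos β = 0.8988, cos φ = 0.8643, √(cos²β − cos²φ) = 0.2467.
K_a = 0.8988 × (0.8988 − 0.2467)/(0.8988 + 0.2467) = 0.5117.

0.512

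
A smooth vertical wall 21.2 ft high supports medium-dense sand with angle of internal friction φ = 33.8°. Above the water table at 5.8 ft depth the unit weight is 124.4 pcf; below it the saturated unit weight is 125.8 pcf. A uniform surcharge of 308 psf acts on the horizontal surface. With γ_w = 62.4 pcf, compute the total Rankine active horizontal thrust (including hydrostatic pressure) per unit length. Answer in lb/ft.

K_a = tan²(45° − φ/2) = 0.2851.
γ' = 125.8 − 62.4 = 63.40 pcf. h₂ = H − d_w = 15.4 ft.
σ'_h: at surface K_a·q = 87.81; at WT K_a(q+γd_w) = 293.5; at base K_a(q+γd_w+γ'h₂) = 571.9 psf.
P₁ = ½(87.81+293.5)×5.8 = 1106; P₂ = ½(293.5+571.9)×15.4 = 6664; P_w = ½γ_w h₂² = 7399.
Total = 1106+6664+7399 = 15170 lb/ft.

15200 lb/ft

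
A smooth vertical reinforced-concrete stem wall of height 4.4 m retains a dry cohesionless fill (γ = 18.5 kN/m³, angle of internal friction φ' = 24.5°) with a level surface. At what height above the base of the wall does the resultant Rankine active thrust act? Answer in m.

1.47 m

K_a = 0.4137.
The pressure distribution is triangular, so the resultant acts at H/3 above the base = 4.4/3 = 1.467 m.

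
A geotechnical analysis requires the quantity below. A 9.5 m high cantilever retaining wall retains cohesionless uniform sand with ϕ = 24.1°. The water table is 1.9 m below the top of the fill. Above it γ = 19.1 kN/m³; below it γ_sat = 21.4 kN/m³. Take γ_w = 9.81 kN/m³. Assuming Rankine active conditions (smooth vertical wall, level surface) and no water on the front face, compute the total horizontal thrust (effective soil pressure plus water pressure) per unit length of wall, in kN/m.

K_a = tan²(45° − φ/2) = 0.4201.
γ' = 21.4 − 9.81 = 11.59 kN/m³. Depth below WT = 7.6 m.
σ'_h at WT = K_a γ d_w = 15.25 kPa; at base = 15.25 + K_a γ' × 7.6 = 52.25 kPa.
P₁ (0–1.9 m) = ½×15.25×1.9 = 14.48. P₂ (1.9–9.5 m) = ½(15.25+52.25)×7.6 = 256.5.
P_w = ½ γ_w h₂² = 0.5×9.81×7.6² = 283.3. Total = 14.48+256.5+283.3 = 554.3 kN/m.

554 kN/m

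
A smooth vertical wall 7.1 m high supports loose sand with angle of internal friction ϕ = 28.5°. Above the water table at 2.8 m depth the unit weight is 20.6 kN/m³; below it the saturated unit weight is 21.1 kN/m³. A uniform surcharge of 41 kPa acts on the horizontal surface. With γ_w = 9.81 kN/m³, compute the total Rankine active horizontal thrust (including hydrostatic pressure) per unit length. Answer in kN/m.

347 kN/m

K_a = tan²(45° − φ/2) = 0.3540.
γ' = 21.1 − 9.81 = 11.29 kN/m³. h₂ = H − d_w = 4.3 m.
σ'_h: at surface K_a·q = 14.51; at WT K_a(q+γd_w) = 34.93; at base K_a(q+γd_w+γ'h₂) = 52.11 kPa.
P₁ = ½(14.51+34.93)×2.8 = 69.22; P₂ = ½(34.93+52.11)×4.3 = 187.1; P_w = ½γ_w h₂² = 90.69.
Total = 69.22+187.1+90.69 = 347.0 kN/m.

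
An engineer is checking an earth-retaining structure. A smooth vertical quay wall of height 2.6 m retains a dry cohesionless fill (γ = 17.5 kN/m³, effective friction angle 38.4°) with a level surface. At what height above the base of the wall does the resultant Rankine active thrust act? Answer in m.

K_a = 0.2337.
The pressure distribution is triangular, so the resultant acts at H/3 above the base = 2.6/3 = 0.8667 m.

0.867 m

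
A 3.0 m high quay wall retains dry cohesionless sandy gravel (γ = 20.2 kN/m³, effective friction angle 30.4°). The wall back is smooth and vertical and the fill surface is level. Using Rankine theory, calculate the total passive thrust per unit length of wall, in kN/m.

K_p = tan²(45° + φ/2) = 3.049.
P_p = ½ K_p γ H² = 0.5 × 3.049 × 20.2 × 3.0² = 277.1 kN/m.

277 kN/m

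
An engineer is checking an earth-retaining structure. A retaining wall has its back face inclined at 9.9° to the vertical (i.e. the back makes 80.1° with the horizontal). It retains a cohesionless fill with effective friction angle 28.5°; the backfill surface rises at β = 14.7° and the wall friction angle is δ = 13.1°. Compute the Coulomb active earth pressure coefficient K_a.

K_a = sin²(α+φ) / [sin²α · sin(α−δ) · (1 + √{sin(φ+δ)sin(φ−β) / (sin(α−δ)sin(α+β))})²].
With α = 80.1°, φ = 28.5°, δ = 13.1°, β = 14.7°: K_a = 0.5019.

0.502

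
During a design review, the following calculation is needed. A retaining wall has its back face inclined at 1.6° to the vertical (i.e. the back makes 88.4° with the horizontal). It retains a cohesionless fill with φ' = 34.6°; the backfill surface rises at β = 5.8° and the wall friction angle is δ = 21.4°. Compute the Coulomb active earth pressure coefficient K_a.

0.278

K_a = sin²(α+φ) / [sin²α · sin(α−δ) · (1 + √{sin(φ+δ)sin(φ−β) / (sin(α−δ)sin(α+β))})²].
With α = 88.4°, φ = 34.6°, δ = 21.4°, β = 5.8°: K_a = 0.2776.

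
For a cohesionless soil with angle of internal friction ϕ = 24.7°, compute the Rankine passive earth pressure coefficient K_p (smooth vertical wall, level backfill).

K_p = (1 + sin φ)/(1 − sin φ) = tan²(45° + 24.7°/2) = 2.436.

2.44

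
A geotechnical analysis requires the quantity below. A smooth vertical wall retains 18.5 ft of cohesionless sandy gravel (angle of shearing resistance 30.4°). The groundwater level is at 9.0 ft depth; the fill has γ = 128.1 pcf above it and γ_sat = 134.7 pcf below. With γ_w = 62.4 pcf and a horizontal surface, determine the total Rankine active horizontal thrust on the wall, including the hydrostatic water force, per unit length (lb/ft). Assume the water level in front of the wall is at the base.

9180 lb/ft

K_a = tan²(45° − φ/2) = 0.3280.
γ' = 134.7 − 62.4 = 72.30 pcf. Depth below WT = 9.5 ft.
σ'_h at WT = K_a γ d_w = 378.1 psf; at base = 378.1 + K_a γ' × 9.5 = 603.4 psf.
P₁ (0–9.0 ft) = ½×378.1×9.0 = 1702. P₂ (9.0–18.5 ft) = ½(378.1+603.4)×9.5 = 4662.
P_w = ½ γ_w h₂² = 0.5×62.4×9.5² = 2816. Total = 1702+4662+2816 = 9180 lb/ft.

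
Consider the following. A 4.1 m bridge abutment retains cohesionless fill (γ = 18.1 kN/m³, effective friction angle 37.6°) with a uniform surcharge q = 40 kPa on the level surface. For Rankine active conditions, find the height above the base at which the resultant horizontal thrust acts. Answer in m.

K_a = 0.2421.
Triangular part P₁ = ½K_aγH² = 36.83 at H/3 = 1.367 m; rectangular part P₂ = K_a q H = 39.71 at H/2 = 2.050 m.
ȳ = (P₁·1.367 + P₂·2.050)/(P₁+P₂) = 1.721 m.

1.72 m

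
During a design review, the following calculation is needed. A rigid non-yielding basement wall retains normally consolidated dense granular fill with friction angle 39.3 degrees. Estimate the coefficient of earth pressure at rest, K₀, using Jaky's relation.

K₀ = 1 − sin φ' = 1 − sin 39.3° = 0.3666.

0.367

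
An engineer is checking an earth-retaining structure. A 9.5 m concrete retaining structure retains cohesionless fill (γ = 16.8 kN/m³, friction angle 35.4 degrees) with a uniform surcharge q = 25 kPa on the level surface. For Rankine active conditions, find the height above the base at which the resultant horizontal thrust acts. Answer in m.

3.54 m

K_a = 0.2664.
Triangular part P₁ = ½K_aγH² = 202.0 at H/3 = 3.167 m; rectangular part P₂ = K_a q H = 63.27 at H/2 = 4.750 m.
ȳ = (P₁·3.167 + P₂·4.750)/(P₁+P₂) = 3.544 m.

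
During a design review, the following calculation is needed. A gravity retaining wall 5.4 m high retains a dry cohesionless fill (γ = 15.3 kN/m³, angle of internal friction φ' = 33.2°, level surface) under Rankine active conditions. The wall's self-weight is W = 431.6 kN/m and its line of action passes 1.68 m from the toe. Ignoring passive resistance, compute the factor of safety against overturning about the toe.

K_a = tan²(45° − 33.2°/2) = 0.2924.
P_a = ½K_aγH² = 0.5×0.2924×15.3×5.4² = 65.22 kN/m, acting at H/3 = 1.800 m above the base.
Overturning moment M_o = P_a × H/3 = 65.22 × 1.800 = 117.4.
Resisting moment M_r = W × 1.68 = 431.6 × 1.68 = 725.1.
FS_overturning = M_r/M_o = 725.1/117.4 = 6.177.

6.18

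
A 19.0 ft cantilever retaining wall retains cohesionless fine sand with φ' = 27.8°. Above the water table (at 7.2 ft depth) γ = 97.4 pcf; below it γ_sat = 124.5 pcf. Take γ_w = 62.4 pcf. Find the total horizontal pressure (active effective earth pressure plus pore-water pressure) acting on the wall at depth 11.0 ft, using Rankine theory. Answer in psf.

K_a = (1 − sin φ)/(1 + sin φ) = 0.3639.
γ' = 124.5 − 62.4 = 62.10 pcf.
Effective vertical stress at 11.0 ft: σ'_v = 97.4×7.2 + 62.10×3.80 = 937.3 psf.
σ'_h = K_a σ'_v = 0.3639 × 937.3 = 341.1 psf; u = γ_w × 3.80 = 237.1 psf.
Total σ_h = 341.1 + 237.1 = 578.2 psf.

578 psf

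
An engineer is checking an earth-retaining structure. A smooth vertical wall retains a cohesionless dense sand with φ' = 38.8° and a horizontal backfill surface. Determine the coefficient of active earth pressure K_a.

K_a = tan²(45° − φ/2) = tan²(25.60°) = 0.2296.

0.230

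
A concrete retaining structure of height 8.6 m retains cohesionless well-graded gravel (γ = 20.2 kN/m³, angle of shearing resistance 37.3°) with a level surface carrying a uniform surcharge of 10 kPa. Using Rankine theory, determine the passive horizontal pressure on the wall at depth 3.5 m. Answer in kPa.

329 kPa

K_p = (1 + sin φ)/(1 − sin φ) = 4.076.
σ_v = γz + q = 20.2 × 3.5 + 10 = 80.70 kPa.
σ_h = K_p σ_v = 4.076 × 80.70 = 328.9 kPa.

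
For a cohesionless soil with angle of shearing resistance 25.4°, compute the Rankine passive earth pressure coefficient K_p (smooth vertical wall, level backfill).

K_p = (1 + sin φ)/(1 − sin φ) = tan²(45° + 25.4°/2) = 2.502.

2.50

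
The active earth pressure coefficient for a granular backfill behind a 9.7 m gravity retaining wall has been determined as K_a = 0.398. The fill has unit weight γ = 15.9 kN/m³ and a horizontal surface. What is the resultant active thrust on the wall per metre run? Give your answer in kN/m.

P = ½ K_a γ H² = 0.5 × 0.398 × 15.9 × 9.7² = 297.7 kN/m.

298 kN/m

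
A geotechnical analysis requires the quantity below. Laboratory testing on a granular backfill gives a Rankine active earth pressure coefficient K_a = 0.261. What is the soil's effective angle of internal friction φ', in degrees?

K_a = tan²(45° − φ/2) ⇒ 45° − φ/2 = arctan(√0.261) = 27.06°.
φ = 2(45° − 27.06°) = 35.88°.

35.9°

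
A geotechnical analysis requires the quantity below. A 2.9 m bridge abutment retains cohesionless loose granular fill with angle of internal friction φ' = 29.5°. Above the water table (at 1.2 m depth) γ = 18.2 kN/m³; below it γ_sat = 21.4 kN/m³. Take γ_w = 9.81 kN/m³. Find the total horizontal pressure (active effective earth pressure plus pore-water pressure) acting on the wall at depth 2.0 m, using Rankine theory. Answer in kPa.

18.4 kPa

K_a = (1 − sin φ)/(1 + sin φ) = 0.3401.
γ' = 21.4 − 9.81 = 11.59 kN/m³.
Effective vertical stress at 2.0 m: σ'_v = 18.2×1.2 + 11.59×0.800 = 31.11 kPa.
σ'_h = K_a σ'_v = 0.3401 × 31.11 = 10.58 kPa; u = γ_w × 0.800 = 7.848 kPa.
Total σ_h = 10.58 + 7.848 = 18.43 kPa.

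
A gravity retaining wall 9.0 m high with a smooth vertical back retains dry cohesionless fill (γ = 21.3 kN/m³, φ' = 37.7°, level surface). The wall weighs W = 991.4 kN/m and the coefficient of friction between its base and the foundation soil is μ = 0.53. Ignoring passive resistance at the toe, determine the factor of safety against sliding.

K_a = tan²(45° − 37.7°/2) = 0.2411.
P_a = ½K_aγH² = 0.5×0.2411×21.3×9.0² = 207.9 kN/m, acting at H/3 = 3.000 m above the base.
FS_sliding = μW / P_a = 0.53×991.4 / 207.9 = 2.527.

2.53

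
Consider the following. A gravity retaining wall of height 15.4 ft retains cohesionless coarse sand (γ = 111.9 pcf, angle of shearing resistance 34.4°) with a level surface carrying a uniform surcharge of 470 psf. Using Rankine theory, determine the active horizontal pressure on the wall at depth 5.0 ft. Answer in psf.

286 psf

K_a = (1 − sin φ)/(1 + sin φ) = 0.2780.
σ_v = γz + q = 111.9 × 5.0 + 470 = 1030 psf.
σ_h = K_a σ_v = 0.2780 × 1030 = 286.2 psf.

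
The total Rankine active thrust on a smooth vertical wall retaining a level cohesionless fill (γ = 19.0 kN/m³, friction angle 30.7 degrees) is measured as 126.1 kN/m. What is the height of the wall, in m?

K_a = 0.3240. P_a = ½ K_a γ H² ⇒ H = √(2P_a/(K_a γ)).
H = √(2×126.1/(0.3240×19.0)) = 6.400 m.

6.40 m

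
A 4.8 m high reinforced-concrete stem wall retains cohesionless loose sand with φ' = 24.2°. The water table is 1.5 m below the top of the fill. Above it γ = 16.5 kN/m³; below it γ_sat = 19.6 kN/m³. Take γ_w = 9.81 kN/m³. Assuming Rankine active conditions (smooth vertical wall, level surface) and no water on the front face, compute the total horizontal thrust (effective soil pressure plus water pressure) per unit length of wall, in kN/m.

118 kN/m

K_a = tan²(45° − φ/2) = 0.4185.
γ' = 19.6 − 9.81 = 9.790 kN/m³. Depth below WT = 3.3 m.
σ'_h at WT = K_a γ d_w = 10.36 kPa; at base = 10.36 + K_a γ' × 3.3 = 23.88 kPa.
P₁ (0–1.5 m) = ½×10.36×1.5 = 7.769. P₂ (1.5–4.8 m) = ½(10.36+23.88)×3.3 = 56.49.
P_w = ½ γ_w h₂² = 0.5×9.81×3.3² = 53.42. Total = 7.769+56.49+53.42 = 117.7 kN/m.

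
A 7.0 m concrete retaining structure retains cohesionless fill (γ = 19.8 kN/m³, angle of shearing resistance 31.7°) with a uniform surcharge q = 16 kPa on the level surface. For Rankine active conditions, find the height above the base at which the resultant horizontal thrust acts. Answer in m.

2.55 m

K_a = 0.3111.
Triangular part P₁ = ½K_aγH² = 150.9 at H/3 = 2.333 m; rectangular part P₂ = K_a q H = 34.84 at H/2 = 3.500 m.
ȳ = (P₁·2.333 + P₂·3.500)/(P₁+P₂) = 2.552 m.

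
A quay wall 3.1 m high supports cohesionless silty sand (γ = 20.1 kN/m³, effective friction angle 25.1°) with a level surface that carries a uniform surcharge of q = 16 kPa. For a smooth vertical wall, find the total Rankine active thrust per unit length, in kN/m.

K_a = tan²(45° − φ/2) = 0.4043.
Soil triangle: ½ K_a γ H² = 0.5×0.4043×20.1×3.1² = 39.05 kN/m.
Surcharge rectangle: K_a q H = 0.4043×16×3.1 = 20.05 kN/m.
Total = 39.05 + 20.05 = 59.10 kN/m.

59.1 kN/m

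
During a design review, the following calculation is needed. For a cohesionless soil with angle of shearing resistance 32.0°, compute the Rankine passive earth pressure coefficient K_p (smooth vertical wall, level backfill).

3.25

K_p = (1 + sin φ)/(1 − sin φ) = tan²(45° + 32.0°/2) = 3.255.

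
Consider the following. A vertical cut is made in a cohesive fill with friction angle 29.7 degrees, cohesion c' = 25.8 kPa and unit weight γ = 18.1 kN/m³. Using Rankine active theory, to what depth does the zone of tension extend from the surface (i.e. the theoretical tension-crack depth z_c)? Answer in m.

K_a = tan²(45° − 29.7°/2) = 0.3374; √K_a = 0.5808.
The active pressure is zero where K_a γ z = 2c√K_a, so z_c = 2c/(γ√K_a) = 2×25.8/(18.1×0.5808) = 4.908 m.

4.91 m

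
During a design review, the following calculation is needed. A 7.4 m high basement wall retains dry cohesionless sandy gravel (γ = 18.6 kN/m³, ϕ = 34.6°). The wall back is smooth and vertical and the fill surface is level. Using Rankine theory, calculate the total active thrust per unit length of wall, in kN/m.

140 kN/m

K_a = tan²(45° − φ/2) = 0.2756.
P_a = ½ K_a γ H² = 0.5 × 0.2756 × 18.6 × 7.4² = 140.4 kN/m.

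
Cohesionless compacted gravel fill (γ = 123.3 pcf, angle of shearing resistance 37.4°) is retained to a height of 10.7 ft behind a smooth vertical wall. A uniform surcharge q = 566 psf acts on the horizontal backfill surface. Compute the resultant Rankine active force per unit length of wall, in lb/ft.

3200 lb/ft

K_a = tan²(45° − φ/2) = 0.2443.
Soil triangle: ½ K_a γ H² = 0.5×0.2443×123.3×10.7² = 1724 lb/ft.
Surcharge rectangle: K_a q H = 0.2443×566×10.7 = 1479 lb/ft.
Total = 1724 + 1479 = 3203 lb/ft.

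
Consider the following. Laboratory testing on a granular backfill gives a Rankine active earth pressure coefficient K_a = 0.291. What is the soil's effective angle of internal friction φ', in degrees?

33.3°

K_a = tan²(45° − φ/2) ⇒ 45° − φ/2 = arctan(√0.291) = 28.34°.
φ = 2(45° − 28.34°) = 33.31°.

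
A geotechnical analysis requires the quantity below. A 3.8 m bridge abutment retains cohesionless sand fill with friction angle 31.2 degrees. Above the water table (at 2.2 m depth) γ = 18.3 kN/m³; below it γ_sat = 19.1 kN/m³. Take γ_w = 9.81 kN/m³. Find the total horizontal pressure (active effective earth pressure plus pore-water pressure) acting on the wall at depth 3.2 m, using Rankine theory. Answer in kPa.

25.5 kPa

K_a = (1 − sin φ)/(1 + sin φ) = 0.3175.
γ' = 19.1 − 9.81 = 9.290 kN/m³.
Effective vertical stress at 3.2 m: σ'_v = 18.3×2.2 + 9.290×1.00 = 49.55 kPa.
σ'_h = K_a σ'_v = 0.3175 × 49.55 = 15.73 kPa; u = γ_w × 1.00 = 9.810 kPa.
Total σ_h = 15.73 + 9.810 = 25.54 kPa.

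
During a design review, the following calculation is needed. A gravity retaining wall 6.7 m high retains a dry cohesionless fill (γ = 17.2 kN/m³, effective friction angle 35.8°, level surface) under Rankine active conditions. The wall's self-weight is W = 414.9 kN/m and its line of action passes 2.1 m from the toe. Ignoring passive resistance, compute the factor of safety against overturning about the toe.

K_a = tan²(45° − 35.8°/2) = 0.2619.
P_a = ½K_aγH² = 0.5×0.2619×17.2×6.7² = 101.1 kN/m, acting at H/3 = 2.233 m above the base.
Overturning moment M_o = P_a × H/3 = 101.1 × 2.233 = 225.8.
Resisting moment M_r = W × 2.1 = 414.9 × 2.1 = 871.3.
FS_overturning = M_r/M_o = 871.3/225.8 = 3.859.

3.86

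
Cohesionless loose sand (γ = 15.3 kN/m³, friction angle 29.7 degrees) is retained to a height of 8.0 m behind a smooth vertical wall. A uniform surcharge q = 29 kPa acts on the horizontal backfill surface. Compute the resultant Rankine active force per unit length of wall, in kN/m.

K_a = tan²(45° − φ/2) = 0.3374.
Soil triangle: ½ K_a γ H² = 0.5×0.3374×15.3×8.0² = 165.2 kN/m.
Surcharge rectangle: K_a q H = 0.3374×29×8.0 = 78.27 kN/m.
Total = 165.2 + 78.27 = 243.5 kN/m.

243 kN/m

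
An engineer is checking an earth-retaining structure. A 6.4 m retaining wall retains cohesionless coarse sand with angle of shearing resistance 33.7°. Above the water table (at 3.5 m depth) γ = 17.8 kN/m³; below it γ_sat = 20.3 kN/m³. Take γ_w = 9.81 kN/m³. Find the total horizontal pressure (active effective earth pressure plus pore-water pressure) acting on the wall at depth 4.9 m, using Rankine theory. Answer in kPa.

K_a = (1 − sin φ)/(1 + sin φ) = 0.2863.
γ' = 20.3 − 9.81 = 10.49 kN/m³.
Effective vertical stress at 4.9 m: σ'_v = 17.8×3.5 + 10.49×1.40 = 76.99 kPa.
σ'_h = K_a σ'_v = 0.2863 × 76.99 = 22.04 kPa; u = γ_w × 1.40 = 13.73 kPa.
Total σ_h = 22.04 + 13.73 = 35.78 kPa.

35.8 kPa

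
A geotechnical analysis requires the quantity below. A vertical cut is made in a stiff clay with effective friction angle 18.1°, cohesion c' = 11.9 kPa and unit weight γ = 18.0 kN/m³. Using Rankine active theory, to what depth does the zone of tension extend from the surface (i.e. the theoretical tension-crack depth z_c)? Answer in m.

K_a = tan²(45° − 18.1°/2) = 0.5259; √K_a = 0.7252.
The active pressure is zero where K_a γ z = 2c√K_a, so z_c = 2c/(γ√K_a) = 2×11.9/(18.0×0.7252) = 1.823 m.

1.82 m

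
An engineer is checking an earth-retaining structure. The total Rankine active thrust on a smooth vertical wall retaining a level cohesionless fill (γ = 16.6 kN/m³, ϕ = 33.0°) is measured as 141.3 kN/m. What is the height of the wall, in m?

K_a = 0.2948. P_a = ½ K_a γ H² ⇒ H = √(2P_a/(K_a γ)).
H = √(2×141.3/(0.2948×16.6)) = 7.599 m.

7.60 m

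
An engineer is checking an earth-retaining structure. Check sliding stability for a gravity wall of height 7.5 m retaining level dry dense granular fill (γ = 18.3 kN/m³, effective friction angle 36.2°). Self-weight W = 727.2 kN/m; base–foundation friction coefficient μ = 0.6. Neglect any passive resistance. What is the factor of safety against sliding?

3.29

K_a = tan²(45° − 36.2°/2) = 0.2574.
P_a = ½K_aγH² = 0.5×0.2574×18.3×7.5² = 132.5 kN/m, acting at H/3 = 2.500 m above the base.
FS_sliding = μW / P_a = 0.6×727.2 / 132.5 = 3.294.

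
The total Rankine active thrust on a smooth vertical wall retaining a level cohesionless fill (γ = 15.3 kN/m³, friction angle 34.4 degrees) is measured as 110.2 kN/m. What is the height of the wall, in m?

K_a = 0.2780. P_a = ½ K_a γ H² ⇒ H = √(2P_a/(K_a γ)).
H = √(2×110.2/(0.2780×15.3)) = 7.199 m.

7.20 m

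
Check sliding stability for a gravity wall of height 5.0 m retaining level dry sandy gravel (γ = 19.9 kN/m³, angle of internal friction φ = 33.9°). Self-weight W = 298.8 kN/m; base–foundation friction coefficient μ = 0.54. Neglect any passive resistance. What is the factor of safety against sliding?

K_a = tan²(45° − 33.9°/2) = 0.2839.
P_a = ½K_aγH² = 0.5×0.2839×19.9×5.0² = 70.62 kN/m, acting at H/3 = 1.667 m above the base.
FS_sliding = μW / P_a = 0.54×298.8 / 70.62 = 2.285.

2.28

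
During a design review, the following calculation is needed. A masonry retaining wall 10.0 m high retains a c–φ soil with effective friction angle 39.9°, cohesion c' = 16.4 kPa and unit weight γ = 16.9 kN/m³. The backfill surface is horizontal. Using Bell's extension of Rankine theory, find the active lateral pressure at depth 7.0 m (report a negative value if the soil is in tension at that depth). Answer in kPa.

K_a = (1 − sin φ)/(1 + sin φ) = 0.2184.
σ_a = K_a γ z − 2c√K_a = 0.2184×16.9×7.0 − 2×16.4×0.4674 = 10.51 kPa.

10.5 kPa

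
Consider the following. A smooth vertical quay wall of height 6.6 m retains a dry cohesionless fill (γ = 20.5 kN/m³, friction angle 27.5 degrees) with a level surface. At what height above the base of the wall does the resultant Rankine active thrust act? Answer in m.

2.20 m

K_a = 0.3682.
The pressure distribution is triangular, so the resultant acts at H/3 above the base = 6.6/3 = 2.200 m.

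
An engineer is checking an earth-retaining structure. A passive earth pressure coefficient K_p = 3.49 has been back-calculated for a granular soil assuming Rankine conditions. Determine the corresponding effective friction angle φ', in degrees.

K_p = (1+sin φ)/(1−sin φ) ⇒ sin φ = (K_p − 1)/(K_p + 1) = 0.5546.
φ = arcsin(0.5546) = 33.68°.

33.7°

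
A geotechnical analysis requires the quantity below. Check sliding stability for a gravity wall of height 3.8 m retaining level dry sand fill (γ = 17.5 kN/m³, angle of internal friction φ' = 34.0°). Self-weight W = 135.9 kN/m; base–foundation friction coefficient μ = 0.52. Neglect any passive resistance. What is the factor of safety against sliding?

K_a = tan²(45° − 34.0°/2) = 0.2827.
P_a = ½K_aγH² = 0.5×0.2827×17.5×3.8² = 35.72 kN/m, acting at H/3 = 1.267 m above the base.
FS_sliding = μW / P_a = 0.52×135.9 / 35.72 = 1.978.

1.98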